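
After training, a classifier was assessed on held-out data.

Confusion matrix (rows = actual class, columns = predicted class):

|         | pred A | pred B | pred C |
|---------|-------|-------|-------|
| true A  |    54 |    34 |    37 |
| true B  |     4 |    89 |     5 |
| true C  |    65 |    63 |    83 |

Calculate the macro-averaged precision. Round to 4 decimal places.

0.5272

Per-class precision (TP/(TP+FP)):
  A: TP=54, FP=4+65=69 → 54/123 = 0.43902
  B: TP=89, FP=34+63=97 → 89/186 = 0.47849
  C: TP=83, FP=37+5=42 → 83/125 = 0.66400
Macro-precision = mean = (0.43902 + 0.47849 + 0.66400) / 3 = 0.5272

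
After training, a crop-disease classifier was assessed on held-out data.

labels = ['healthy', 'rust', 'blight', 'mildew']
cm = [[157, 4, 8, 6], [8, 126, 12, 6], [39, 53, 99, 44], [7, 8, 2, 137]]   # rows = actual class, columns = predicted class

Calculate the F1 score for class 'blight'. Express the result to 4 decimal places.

0.5562

One-vs-rest for 'blight': TP = diagonal; FP = other classes predicted 'blight'; FN = 'blight' predicted as other.
F1 score = 2·TP/(2·TP+FP+FN).
blight: TP=99, FP=8+12+2=22, FN=39+53+44=136 → 198/356 = 0.55618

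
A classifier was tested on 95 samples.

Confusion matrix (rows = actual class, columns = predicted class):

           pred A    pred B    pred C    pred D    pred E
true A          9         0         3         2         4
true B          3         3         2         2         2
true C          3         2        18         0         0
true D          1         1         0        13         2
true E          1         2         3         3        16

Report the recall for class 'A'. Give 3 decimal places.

recall = TP/(TP+FN).
A: TP=9, FN=0+3+2+4=9 → 9/18 = 0.5000

0.500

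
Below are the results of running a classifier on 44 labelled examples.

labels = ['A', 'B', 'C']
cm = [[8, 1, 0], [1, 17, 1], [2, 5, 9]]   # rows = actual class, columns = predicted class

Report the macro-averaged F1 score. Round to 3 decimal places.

0.767

Per-class F1 score (2·TP/(2·TP+FP+FN)):
  A: TP=8, FP=1+2=3, FN=1+0=1 → 16/20 = 0.8000
  B: TP=17, FP=1+5=6, FN=1+1=2 → 34/42 = 0.8095
  C: TP=9, FP=0+1=1, FN=2+5=7 → 18/26 = 0.6923
Macro-F1 score = mean = (0.8000 + 0.8095 + 0.6923) / 3 = 0.767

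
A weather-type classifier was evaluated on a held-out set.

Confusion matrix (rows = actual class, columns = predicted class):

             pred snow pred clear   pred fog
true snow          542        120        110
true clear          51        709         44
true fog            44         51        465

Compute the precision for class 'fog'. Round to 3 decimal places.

One-vs-rest for 'fog': TP = diagonal; FP = other classes predicted 'fog'; FN = 'fog' predicted as other.
precision = TP/(TP+FP).
fog: TP=465, FP=110+44=154 → 465/619 = 0.7512

0.751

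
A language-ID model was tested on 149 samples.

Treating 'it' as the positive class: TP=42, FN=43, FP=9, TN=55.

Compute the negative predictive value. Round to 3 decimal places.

0.561

NPV = TN/(TN+FN) = 55/(55+43) = 0.561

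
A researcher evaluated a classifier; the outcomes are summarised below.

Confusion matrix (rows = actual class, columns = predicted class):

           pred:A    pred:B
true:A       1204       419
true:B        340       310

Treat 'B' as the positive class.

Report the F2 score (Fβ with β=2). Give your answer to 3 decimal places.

0.466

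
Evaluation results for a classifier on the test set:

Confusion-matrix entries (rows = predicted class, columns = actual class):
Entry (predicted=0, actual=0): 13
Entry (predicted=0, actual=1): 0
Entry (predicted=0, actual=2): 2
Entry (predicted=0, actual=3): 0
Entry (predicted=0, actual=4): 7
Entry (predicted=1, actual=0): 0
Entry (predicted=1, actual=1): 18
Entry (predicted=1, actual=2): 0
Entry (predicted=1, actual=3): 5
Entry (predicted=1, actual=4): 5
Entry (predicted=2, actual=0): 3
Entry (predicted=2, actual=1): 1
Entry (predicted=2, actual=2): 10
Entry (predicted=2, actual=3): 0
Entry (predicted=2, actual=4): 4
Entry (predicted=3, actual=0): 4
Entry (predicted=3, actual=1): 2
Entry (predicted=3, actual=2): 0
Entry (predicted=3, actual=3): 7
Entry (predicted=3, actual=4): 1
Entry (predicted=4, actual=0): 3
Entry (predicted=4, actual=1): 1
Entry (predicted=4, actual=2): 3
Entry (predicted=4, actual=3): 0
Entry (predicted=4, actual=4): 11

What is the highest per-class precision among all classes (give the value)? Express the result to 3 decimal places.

Per-class precision (TP/(TP+FP)):
  0: TP=13, FP=0+2+0+7=9 → 13/22 = 0.5909
  1: TP=18, FP=0+0+5+5=10 → 18/28 = 0.6429
  2: TP=10, FP=3+1+0+4=8 → 10/18 = 0.5556
  3: TP=7, FP=4+2+0+1=7 → 7/14 = 0.5000
  4: TP=11, FP=3+1+3+0=7 → 11/18 = 0.6111
Highest is class '1' with precision = 0.643.

0.643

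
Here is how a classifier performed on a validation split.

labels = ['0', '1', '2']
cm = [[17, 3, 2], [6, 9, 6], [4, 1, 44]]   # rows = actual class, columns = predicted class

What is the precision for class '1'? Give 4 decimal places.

precision = TP/(TP+FP).
1: TP=9, FP=3+1=4 → 9/13 = 0.69231

0.6923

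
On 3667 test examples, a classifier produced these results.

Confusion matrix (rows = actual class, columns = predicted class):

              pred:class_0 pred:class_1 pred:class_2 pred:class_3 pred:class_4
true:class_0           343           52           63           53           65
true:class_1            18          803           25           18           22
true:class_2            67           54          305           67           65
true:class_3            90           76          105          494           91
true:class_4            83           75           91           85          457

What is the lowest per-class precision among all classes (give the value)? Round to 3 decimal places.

0.518

Per-class precision (TP/(TP+FP)):
  class_0: TP=343, FP=18+67+90+83=258 → 343/601 = 0.5707
  class_1: TP=803, FP=52+54+76+75=257 → 803/1060 = 0.7575
  class_2: TP=305, FP=63+25+105+91=284 → 305/589 = 0.5178
  class_3: TP=494, FP=53+18+67+85=223 → 494/717 = 0.6890
  class_4: TP=457, FP=65+22+65+91=243 → 457/700 = 0.6529
Lowest is class 'class_2' with precision = 0.518.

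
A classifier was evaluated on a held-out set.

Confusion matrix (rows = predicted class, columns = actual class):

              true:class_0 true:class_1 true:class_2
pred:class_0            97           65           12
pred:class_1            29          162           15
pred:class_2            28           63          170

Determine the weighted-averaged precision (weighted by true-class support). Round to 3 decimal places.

Per-class precision (TP/(TP+FP)):
  class_0: TP=97, FP=65+12=77 → 97/174 = 0.5575
  class_1: TP=162, FP=29+15=44 → 162/206 = 0.7864
  class_2: TP=170, FP=28+63=91 → 170/261 = 0.6513
Weighted-precision = Σ (supportᵢ/N)·precisionᵢ with N=641: (154/641)·0.5575 + (290/641)·0.7864 + (197/641)·0.6513 = 0.690

0.690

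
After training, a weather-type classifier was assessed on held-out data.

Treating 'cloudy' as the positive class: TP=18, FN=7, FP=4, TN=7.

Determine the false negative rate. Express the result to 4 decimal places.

0.2800

FNR = FN/(FN+TP) = 7/(7+18) = 0.2800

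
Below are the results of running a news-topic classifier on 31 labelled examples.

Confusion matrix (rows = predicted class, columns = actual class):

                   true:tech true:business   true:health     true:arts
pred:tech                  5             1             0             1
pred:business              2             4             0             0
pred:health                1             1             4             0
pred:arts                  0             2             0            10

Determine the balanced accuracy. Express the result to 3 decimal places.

Balanced accuracy = mean of per-class recall.
  tech: recall = 5/8 = 0.6250
  business: recall = 4/8 = 0.5000
  health: recall = 4/4 = 1.0000
  arts: recall = 10/11 = 0.9091
Mean = (0.6250 + 0.5000 + 1.0000 + 0.9091) / 4 = 0.759

0.759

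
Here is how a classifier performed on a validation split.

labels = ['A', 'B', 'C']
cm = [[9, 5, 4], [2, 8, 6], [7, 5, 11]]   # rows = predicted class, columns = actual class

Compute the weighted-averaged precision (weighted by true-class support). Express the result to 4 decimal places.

0.4920

Per-class precision (TP/(TP+FP)):
  A: TP=9, FP=5+4=9 → 9/18 = 0.50000
  B: TP=8, FP=2+6=8 → 8/16 = 0.50000
  C: TP=11, FP=7+5=12 → 11/23 = 0.47826
Weighted-precision = Σ (supportᵢ/N)·precisionᵢ with N=57: (18/57)·0.50000 + (18/57)·0.50000 + (21/57)·0.47826 = 0.4920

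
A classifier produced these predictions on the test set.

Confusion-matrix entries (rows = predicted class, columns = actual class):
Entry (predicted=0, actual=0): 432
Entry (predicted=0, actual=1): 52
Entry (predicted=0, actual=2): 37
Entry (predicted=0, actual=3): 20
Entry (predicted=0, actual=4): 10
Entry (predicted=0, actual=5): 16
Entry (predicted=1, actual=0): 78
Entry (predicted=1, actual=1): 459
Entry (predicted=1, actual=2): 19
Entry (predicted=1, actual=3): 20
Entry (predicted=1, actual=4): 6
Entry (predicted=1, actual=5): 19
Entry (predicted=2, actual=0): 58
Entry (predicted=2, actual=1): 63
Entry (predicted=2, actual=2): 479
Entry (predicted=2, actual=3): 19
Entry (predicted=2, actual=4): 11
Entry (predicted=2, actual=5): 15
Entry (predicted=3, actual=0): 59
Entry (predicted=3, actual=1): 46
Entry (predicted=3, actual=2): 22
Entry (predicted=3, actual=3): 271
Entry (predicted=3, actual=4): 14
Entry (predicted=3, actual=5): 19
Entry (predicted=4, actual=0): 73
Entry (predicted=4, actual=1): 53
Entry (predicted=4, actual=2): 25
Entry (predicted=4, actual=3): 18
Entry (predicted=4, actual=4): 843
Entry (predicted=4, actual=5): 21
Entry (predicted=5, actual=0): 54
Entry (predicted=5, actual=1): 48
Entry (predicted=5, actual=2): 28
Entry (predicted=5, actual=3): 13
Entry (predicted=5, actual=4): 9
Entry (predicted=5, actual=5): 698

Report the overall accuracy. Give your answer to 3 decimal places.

0.771

Accuracy = trace / total = (432+459+479+271+843+698=3182) / 4127 = 3182/4127 = 0.771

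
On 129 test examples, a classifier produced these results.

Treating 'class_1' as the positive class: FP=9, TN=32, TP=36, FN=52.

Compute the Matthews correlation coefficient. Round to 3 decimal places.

0.185

MCC = (TP·TN − FP·FN) / √((TP+FP)(TP+FN)(TN+FP)(TN+FN))
Numerator = 36·32 − 9·52 = 684
Denominator = √(45·88·41·84) = √13638240 = 3692.9988
MCC = 684 / 3692.9988 = 0.185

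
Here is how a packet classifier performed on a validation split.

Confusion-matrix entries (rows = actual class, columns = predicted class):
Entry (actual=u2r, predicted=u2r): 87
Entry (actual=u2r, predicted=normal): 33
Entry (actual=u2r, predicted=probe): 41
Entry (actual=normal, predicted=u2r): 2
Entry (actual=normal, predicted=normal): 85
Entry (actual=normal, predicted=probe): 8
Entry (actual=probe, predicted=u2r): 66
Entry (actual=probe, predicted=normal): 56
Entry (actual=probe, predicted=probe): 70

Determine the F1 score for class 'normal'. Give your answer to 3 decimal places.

0.632

Treat 'normal' as positive and all other classes as negative.
F1 score = 2·TP/(2·TP+FP+FN).
normal: TP=85, FP=33+56=89, FN=2+8=10 → 170/269 = 0.6320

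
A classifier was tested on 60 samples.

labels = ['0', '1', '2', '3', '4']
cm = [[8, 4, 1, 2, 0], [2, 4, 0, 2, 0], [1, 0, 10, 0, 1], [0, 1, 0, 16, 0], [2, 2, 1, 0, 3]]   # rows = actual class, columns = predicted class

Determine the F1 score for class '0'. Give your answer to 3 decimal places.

F1 score = 2·TP/(2·TP+FP+FN).
0: TP=8, FP=2+1+0+2=5, FN=4+1+2+0=7 → 16/28 = 0.5714

0.571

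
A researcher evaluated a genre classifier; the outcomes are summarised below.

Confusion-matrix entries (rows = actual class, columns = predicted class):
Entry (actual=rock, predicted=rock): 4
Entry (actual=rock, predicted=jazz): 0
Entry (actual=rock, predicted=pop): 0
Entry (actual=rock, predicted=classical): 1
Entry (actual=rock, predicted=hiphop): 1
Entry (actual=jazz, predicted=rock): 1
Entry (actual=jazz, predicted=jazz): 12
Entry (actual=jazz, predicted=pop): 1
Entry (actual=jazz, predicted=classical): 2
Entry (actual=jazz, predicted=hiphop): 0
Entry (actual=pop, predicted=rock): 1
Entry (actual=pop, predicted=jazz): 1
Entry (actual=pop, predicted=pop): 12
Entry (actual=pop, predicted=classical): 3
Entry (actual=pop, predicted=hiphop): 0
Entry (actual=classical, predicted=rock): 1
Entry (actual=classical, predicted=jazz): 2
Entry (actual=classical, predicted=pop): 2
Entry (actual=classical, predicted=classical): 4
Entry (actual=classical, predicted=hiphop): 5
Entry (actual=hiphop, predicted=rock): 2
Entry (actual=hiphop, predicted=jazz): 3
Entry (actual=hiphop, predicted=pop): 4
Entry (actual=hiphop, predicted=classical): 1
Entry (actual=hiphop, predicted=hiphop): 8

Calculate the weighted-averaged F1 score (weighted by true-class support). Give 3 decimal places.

Per-class F1 score (2·TP/(2·TP+FP+FN)):
  rock: TP=4, FP=1+1+1+2=5, FN=0+0+1+1=2 → 8/15 = 0.5333
  jazz: TP=12, FP=0+1+2+3=6, FN=1+1+2+0=4 → 24/34 = 0.7059
  pop: TP=12, FP=0+1+2+4=7, FN=1+1+3+0=5 → 24/36 = 0.6667
  classical: TP=4, FP=1+2+3+1=7, FN=1+2+2+5=10 → 8/25 = 0.3200
  hiphop: TP=8, FP=1+0+0+5=6, FN=2+3+4+1=10 → 16/32 = 0.5000
Weighted-F1 score = Σ (supportᵢ/N)·F1 scoreᵢ with N=71: (6/71)·0.5333 + (16/71)·0.7059 + (17/71)·0.6667 + (14/71)·0.3200 + (18/71)·0.5000 = 0.554

0.554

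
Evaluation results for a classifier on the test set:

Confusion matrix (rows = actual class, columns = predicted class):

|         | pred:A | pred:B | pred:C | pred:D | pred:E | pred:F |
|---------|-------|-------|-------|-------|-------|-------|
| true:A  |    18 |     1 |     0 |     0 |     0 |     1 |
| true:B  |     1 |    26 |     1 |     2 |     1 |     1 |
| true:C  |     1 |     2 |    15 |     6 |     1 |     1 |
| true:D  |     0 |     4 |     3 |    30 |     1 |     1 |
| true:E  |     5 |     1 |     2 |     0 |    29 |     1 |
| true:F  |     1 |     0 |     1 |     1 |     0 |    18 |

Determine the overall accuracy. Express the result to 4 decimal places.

Accuracy = trace / total = (18+26+15+30+29+18=136) / 176 = 136/176 = 0.7727

0.7727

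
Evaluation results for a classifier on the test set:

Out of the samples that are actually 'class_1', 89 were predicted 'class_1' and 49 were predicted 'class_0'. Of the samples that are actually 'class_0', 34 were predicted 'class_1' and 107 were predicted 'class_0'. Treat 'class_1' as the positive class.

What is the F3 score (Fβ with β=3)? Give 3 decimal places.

Fβ = (1+β²)·TP / ((1+β²)·TP + β²·FN + FP), with β²=9
= 10·89 / (10·89 + 9·49 + 34) = 0.652

0.652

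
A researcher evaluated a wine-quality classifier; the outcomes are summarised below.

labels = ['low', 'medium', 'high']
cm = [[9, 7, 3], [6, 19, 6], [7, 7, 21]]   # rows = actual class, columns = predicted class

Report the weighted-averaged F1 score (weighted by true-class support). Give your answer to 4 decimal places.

Per-class F1 score (2·TP/(2·TP+FP+FN)):
  low: TP=9, FP=6+7=13, FN=7+3=10 → 18/41 = 0.43902
  medium: TP=19, FP=7+7=14, FN=6+6=12 → 38/64 = 0.59375
  high: TP=21, FP=3+6=9, FN=7+7=14 → 42/65 = 0.64615
Weighted-F1 score = Σ (supportᵢ/N)·F1 scoreᵢ with N=85: (19/85)·0.43902 + (31/85)·0.59375 + (35/85)·0.64615 = 0.5807

0.5807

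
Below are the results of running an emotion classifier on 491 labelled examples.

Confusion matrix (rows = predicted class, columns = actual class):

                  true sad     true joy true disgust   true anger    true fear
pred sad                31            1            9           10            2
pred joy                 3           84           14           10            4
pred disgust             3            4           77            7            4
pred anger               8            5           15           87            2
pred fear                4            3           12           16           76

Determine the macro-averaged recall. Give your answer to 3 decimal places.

0.728

Per-class recall (TP/(TP+FN)):
  sad: TP=31, FN=3+3+8+4=18 → 31/49 = 0.6327
  joy: TP=84, FN=1+4+5+3=13 → 84/97 = 0.8660
  disgust: TP=77, FN=9+14+15+12=50 → 77/127 = 0.6063
  anger: TP=87, FN=10+10+7+16=43 → 87/130 = 0.6692
  fear: TP=76, FN=2+4+4+2=12 → 76/88 = 0.8636
Macro-recall = mean = (0.6327 + 0.8660 + 0.6063 + 0.6692 + 0.8636) / 5 = 0.728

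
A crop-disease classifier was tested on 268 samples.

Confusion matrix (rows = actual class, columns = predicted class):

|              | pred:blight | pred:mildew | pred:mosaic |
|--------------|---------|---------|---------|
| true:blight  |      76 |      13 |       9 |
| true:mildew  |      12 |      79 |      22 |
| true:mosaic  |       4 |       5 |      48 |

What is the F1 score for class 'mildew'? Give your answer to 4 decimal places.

0.7524

Treat 'mildew' as positive and all other classes as negative.
F1 score = 2·TP/(2·TP+FP+FN).
mildew: TP=79, FP=13+5=18, FN=12+22=34 → 158/210 = 0.75238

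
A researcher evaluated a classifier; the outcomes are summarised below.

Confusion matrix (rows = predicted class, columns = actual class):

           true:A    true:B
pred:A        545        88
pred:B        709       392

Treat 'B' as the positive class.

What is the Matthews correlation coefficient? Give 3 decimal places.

MCC = (TP·TN − FP·FN) / √((TP+FP)(TP+FN)(TN+FP)(TN+FN))
Numerator = 392·545 − 709·88 = 151248
Denominator = √(1101·480·1254·633) = √419497911360 = 647686.5842
MCC = 151248 / 647686.5842 = 0.234

0.234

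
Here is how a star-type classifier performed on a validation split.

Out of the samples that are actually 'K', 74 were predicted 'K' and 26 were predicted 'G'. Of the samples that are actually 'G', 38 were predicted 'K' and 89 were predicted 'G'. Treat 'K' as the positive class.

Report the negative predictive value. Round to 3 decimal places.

0.774

NPV = TN/(TN+FN) = 89/(89+26) = 0.774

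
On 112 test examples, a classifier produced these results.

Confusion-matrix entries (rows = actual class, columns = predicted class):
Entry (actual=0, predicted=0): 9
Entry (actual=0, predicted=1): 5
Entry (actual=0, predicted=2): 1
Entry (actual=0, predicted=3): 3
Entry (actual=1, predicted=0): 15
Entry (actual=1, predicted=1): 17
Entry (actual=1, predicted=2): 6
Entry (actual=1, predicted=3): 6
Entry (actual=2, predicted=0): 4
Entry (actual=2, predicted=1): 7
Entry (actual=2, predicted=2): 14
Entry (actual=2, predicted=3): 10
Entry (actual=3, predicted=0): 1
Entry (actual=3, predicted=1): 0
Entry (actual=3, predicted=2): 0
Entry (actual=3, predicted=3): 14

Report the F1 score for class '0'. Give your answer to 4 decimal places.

0.3830

Treat '0' as positive and all other classes as negative.
F1 score = 2·TP/(2·TP+FP+FN).
0: TP=9, FP=15+4+1=20, FN=5+1+3=9 → 18/47 = 0.38298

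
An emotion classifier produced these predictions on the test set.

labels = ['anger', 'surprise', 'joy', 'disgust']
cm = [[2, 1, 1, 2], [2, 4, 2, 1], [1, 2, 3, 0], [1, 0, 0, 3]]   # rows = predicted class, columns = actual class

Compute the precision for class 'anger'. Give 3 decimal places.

0.333

precision = TP/(TP+FP).
anger: TP=2, FP=1+1+2=4 → 2/6 = 0.3333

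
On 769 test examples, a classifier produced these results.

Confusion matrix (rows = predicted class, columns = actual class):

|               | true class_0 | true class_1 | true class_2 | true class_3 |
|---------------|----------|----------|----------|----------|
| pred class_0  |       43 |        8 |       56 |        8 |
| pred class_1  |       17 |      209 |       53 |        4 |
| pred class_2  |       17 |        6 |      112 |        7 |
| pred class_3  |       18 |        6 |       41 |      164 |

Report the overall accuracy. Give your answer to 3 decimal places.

Accuracy = trace / total = (43+209+112+164=528) / 769 = 528/769 = 0.687

0.687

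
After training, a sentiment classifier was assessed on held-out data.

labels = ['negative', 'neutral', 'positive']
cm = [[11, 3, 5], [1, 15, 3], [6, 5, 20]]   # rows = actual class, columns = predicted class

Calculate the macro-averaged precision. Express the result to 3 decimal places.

0.659

Per-class precision (TP/(TP+FP)):
  negative: TP=11, FP=1+6=7 → 11/18 = 0.6111
  neutral: TP=15, FP=3+5=8 → 15/23 = 0.6522
  positive: TP=20, FP=5+3=8 → 20/28 = 0.7143
Macro-precision = mean = (0.6111 + 0.6522 + 0.7143) / 3 = 0.659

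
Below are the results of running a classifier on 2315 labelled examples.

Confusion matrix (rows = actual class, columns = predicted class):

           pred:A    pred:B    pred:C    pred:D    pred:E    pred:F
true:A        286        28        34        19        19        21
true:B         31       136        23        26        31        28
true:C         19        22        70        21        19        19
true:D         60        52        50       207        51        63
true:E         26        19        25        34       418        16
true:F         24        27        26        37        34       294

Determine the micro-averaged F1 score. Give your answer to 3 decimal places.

Micro-averaging pools counts across classes: ΣTP=1411, ΣFP=904, ΣFN=904.
Micro-F1 score = 2·TP/(2·TP+FP+FN) on pooled counts = 0.610 (equals overall accuracy in single-label multiclass).

0.610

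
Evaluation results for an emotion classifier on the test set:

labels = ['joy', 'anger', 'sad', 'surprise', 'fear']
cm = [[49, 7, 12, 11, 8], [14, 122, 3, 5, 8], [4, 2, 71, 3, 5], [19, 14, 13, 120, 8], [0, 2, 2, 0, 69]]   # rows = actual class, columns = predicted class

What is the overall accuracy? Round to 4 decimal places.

0.7548

Accuracy = trace / total = (49+122+71+120+69=431) / 571 = 431/571 = 0.7548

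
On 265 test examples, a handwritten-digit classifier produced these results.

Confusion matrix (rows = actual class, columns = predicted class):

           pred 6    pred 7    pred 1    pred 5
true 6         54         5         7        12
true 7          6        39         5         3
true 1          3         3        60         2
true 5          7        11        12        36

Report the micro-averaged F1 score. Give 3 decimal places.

0.713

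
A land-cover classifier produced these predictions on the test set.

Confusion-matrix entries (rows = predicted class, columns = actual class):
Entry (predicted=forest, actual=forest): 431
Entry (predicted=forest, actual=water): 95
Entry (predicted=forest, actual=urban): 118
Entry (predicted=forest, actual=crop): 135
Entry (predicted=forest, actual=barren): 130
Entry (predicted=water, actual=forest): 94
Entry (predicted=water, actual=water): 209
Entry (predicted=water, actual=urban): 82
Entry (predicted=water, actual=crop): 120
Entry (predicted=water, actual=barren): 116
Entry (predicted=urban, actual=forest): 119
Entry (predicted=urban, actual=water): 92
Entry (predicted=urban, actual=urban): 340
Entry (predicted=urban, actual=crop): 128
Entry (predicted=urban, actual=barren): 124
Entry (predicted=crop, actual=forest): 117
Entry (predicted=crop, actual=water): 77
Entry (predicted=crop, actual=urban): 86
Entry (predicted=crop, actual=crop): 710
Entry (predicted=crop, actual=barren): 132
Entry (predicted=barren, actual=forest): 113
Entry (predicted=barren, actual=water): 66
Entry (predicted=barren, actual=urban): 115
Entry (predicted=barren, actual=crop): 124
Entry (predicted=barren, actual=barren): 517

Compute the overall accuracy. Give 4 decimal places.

0.5027

Accuracy = trace / total = (431+209+340+710+517=2207) / 4390 = 2207/4390 = 0.5027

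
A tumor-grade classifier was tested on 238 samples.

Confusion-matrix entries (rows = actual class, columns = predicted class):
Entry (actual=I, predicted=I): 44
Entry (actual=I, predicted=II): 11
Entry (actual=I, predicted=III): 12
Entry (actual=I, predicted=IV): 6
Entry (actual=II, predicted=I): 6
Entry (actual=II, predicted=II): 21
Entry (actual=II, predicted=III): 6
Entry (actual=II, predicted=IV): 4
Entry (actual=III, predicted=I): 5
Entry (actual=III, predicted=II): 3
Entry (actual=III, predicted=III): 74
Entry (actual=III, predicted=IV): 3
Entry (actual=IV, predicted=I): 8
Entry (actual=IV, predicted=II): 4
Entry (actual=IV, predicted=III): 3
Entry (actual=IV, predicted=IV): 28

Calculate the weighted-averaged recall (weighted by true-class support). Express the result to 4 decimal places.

Per-class recall (TP/(TP+FN)):
  I: TP=44, FN=11+12+6=29 → 44/73 = 0.60274
  II: TP=21, FN=6+6+4=16 → 21/37 = 0.56757
  III: TP=74, FN=5+3+3=11 → 74/85 = 0.87059
  IV: TP=28, FN=8+4+3=15 → 28/43 = 0.65116
Weighted-recall = Σ (supportᵢ/N)·recallᵢ with N=238: (73/238)·0.60274 + (37/238)·0.56757 + (85/238)·0.87059 + (43/238)·0.65116 = 0.7017

0.7017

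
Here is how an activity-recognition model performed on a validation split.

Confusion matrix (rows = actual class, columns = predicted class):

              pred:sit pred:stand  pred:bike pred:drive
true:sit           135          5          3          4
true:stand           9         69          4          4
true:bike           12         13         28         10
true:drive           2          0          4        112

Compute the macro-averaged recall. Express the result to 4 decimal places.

0.7786

Per-class recall (TP/(TP+FN)):
  sit: TP=135, FN=5+3+4=12 → 135/147 = 0.91837
  stand: TP=69, FN=9+4+4=17 → 69/86 = 0.80233
  bike: TP=28, FN=12+13+10=35 → 28/63 = 0.44444
  drive: TP=112, FN=2+0+4=6 → 112/118 = 0.94915
Macro-recall = mean = (0.91837 + 0.80233 + 0.44444 + 0.94915) / 4 = 0.7786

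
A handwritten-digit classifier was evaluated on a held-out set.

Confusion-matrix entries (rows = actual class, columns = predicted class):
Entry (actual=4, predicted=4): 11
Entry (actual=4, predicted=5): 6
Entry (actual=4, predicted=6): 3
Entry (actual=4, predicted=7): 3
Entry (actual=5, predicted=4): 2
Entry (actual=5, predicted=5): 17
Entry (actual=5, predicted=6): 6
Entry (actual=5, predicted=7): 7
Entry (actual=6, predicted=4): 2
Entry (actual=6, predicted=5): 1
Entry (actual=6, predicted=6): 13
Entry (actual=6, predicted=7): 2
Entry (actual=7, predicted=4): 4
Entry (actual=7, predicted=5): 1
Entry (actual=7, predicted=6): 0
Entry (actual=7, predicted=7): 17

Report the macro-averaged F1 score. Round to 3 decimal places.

Per-class F1 score (2·TP/(2·TP+FP+FN)):
  4: TP=11, FP=2+2+4=8, FN=6+3+3=12 → 22/42 = 0.5238
  5: TP=17, FP=6+1+1=8, FN=2+6+7=15 → 34/57 = 0.5965
  6: TP=13, FP=3+6+0=9, FN=2+1+2=5 → 26/40 = 0.6500
  7: TP=17, FP=3+7+2=12, FN=4+1+0=5 → 34/51 = 0.6667
Macro-F1 score = mean = (0.5238 + 0.5965 + 0.6500 + 0.6667) / 4 = 0.609

0.609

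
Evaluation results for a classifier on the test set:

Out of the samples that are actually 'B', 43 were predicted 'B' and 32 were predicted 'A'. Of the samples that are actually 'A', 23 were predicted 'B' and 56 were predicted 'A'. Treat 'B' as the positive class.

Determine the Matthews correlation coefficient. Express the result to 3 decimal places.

MCC = (TP·TN − FP·FN) / √((TP+FP)(TP+FN)(TN+FP)(TN+FN))
Numerator = 43·56 − 23·32 = 1672
Denominator = √(66·75·79·88) = √34412400 = 5866.2083
MCC = 1672 / 5866.2083 = 0.285

0.285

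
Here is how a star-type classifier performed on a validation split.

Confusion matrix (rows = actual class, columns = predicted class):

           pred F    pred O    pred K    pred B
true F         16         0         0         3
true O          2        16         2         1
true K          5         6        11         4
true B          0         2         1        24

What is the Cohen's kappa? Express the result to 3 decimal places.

Observed agreement pₒ = trace/N = 67/93 = 0.7204
Expected agreement pₑ = Σ (rowᵢ·colᵢ)/N² = (19·23 + 21·24 + 26·14 + 27·32)/93² = 0.2508
κ = (pₒ − pₑ)/(1 − pₑ) = (0.7204 − 0.2508)/(1 − 0.2508) = 0.627

0.627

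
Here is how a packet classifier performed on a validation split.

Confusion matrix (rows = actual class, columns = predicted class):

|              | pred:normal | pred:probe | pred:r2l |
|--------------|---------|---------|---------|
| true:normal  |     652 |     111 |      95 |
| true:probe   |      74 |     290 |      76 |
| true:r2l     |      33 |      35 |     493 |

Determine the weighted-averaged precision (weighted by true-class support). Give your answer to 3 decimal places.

Per-class precision (TP/(TP+FP)):
  normal: TP=652, FP=74+33=107 → 652/759 = 0.8590
  probe: TP=290, FP=111+35=146 → 290/436 = 0.6651
  r2l: TP=493, FP=95+76=171 → 493/664 = 0.7425
Weighted-precision = Σ (supportᵢ/N)·precisionᵢ with N=1859: (858/1859)·0.8590 + (440/1859)·0.6651 + (561/1859)·0.7425 = 0.778

0.778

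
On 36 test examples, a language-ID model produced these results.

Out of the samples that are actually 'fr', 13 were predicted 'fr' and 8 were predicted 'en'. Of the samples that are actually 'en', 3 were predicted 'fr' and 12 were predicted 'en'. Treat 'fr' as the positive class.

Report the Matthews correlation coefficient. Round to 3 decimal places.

0.416

MCC = (TP·TN − FP·FN) / √((TP+FP)(TP+FN)(TN+FP)(TN+FN))
Numerator = 13·12 − 3·8 = 132
Denominator = √(16·21·15·20) = √100800 = 317.4902
MCC = 132 / 317.4902 = 0.416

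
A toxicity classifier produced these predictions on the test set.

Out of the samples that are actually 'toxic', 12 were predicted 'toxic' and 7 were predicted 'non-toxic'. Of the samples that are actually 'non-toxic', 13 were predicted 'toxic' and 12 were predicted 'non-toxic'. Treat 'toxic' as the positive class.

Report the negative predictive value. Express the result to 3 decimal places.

NPV = TN/(TN+FN) = 12/(12+7) = 0.632

0.632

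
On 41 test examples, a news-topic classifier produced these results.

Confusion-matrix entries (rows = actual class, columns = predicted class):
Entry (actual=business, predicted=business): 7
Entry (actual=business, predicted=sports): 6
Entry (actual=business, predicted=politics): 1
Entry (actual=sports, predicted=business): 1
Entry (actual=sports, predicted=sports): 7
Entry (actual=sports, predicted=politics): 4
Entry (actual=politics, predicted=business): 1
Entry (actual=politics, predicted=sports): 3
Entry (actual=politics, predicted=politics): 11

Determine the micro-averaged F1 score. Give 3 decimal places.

0.610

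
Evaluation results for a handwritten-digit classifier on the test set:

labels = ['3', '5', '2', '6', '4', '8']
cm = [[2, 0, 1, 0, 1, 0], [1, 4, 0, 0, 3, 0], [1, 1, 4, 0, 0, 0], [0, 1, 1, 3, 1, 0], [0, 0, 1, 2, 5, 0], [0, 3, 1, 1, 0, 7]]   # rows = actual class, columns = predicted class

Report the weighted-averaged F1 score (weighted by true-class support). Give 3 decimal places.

Per-class F1 score (2·TP/(2·TP+FP+FN)):
  3: TP=2, FP=1+1+0+0+0=2, FN=0+1+0+1+0=2 → 4/8 = 0.5000
  5: TP=4, FP=0+1+1+0+3=5, FN=1+0+0+3+0=4 → 8/17 = 0.4706
  2: TP=4, FP=1+0+1+1+1=4, FN=1+1+0+0+0=2 → 8/14 = 0.5714
  6: TP=3, FP=0+0+0+2+1=3, FN=0+1+1+1+0=3 → 6/12 = 0.5000
  4: TP=5, FP=1+3+0+1+0=5, FN=0+0+1+2+0=3 → 10/18 = 0.5556
  8: TP=7, FP=0+0+0+0+0=0, FN=0+3+1+1+0=5 → 14/19 = 0.7368
Weighted-F1 score = Σ (supportᵢ/N)·F1 scoreᵢ with N=44: (4/44)·0.5000 + (8/44)·0.4706 + (6/44)·0.5714 + (6/44)·0.5000 + (8/44)·0.5556 + (12/44)·0.7368 = 0.579

0.579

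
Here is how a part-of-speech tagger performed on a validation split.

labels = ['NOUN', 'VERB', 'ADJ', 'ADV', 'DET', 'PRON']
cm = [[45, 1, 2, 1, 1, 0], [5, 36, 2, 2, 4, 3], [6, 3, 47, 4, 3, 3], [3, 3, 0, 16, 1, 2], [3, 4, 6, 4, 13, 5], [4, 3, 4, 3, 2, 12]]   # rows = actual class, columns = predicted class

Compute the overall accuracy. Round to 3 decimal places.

0.660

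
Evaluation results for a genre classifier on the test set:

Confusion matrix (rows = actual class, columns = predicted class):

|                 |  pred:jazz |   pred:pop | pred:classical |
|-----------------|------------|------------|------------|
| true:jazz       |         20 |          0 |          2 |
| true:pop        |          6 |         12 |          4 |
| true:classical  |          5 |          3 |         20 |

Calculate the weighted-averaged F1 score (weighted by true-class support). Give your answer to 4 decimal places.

0.7169

Per-class F1 score (2·TP/(2·TP+FP+FN)):
  jazz: TP=20, FP=6+5=11, FN=0+2=2 → 40/53 = 0.75472
  pop: TP=12, FP=0+3=3, FN=6+4=10 → 24/37 = 0.64865
  classical: TP=20, FP=2+4=6, FN=5+3=8 → 40/54 = 0.74074
Weighted-F1 score = Σ (supportᵢ/N)·F1 scoreᵢ with N=72: (22/72)·0.75472 + (22/72)·0.64865 + (28/72)·0.74074 = 0.7169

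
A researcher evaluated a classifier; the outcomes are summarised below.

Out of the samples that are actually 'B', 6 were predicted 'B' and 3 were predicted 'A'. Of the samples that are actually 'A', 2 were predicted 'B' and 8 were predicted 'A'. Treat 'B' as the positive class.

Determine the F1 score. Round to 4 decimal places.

Precision = TP/(TP+FP) = 6/8 = 0.7500
Recall = TP/(TP+FN) = 6/9 = 0.6667
F1 = 2·TP/(2·TP+FP+FN) = 12/17 = 0.7059

0.7059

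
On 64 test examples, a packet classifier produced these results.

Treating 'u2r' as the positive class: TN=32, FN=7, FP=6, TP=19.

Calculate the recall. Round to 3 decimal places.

0.731

Recall = TP/(TP+FN) = 19/(19+7) = 19/26 = 0.731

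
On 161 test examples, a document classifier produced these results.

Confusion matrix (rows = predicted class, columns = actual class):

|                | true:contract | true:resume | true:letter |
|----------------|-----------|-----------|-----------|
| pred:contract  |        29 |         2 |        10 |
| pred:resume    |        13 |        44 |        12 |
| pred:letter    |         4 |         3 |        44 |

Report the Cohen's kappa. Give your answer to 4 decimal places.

0.5902

Observed agreement pₒ = trace/N = 117/161 = 0.72671
Expected agreement pₑ = Σ (rowᵢ·colᵢ)/N² = (46·41 + 49·69 + 66·51)/161² = 0.33305
κ = (pₒ − pₑ)/(1 − pₑ) = (0.72671 − 0.33305)/(1 − 0.33305) = 0.5902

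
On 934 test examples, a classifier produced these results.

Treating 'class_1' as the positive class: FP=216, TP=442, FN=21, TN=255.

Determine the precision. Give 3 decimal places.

Precision = TP/(TP+FP) = 442/(442+216) = 442/658 = 0.672

0.672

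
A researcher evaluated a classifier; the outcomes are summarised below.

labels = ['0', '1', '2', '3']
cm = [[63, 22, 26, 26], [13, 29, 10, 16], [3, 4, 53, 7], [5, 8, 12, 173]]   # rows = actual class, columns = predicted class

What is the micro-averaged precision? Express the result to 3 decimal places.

Micro-averaging pools counts across classes: ΣTP=318, ΣFP=152, ΣFN=152.
Micro-precision = TP/(TP+FP) on pooled counts = 0.677 (equals overall accuracy in single-label multiclass).

0.677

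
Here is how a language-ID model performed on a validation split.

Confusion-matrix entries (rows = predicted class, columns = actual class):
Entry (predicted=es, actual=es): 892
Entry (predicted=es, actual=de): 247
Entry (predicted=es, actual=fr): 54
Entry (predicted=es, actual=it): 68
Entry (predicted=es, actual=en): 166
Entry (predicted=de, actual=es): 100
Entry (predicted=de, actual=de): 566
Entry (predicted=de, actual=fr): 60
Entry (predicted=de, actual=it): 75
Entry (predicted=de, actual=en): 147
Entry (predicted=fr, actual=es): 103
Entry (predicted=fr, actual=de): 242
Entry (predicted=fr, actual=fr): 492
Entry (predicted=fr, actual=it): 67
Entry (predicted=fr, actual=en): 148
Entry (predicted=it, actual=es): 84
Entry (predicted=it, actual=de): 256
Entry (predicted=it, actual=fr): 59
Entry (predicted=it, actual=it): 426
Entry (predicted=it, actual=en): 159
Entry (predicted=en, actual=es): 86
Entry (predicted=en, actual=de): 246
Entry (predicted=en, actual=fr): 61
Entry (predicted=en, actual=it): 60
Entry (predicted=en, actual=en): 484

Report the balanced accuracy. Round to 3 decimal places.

0.559

Balanced accuracy = mean of per-class recall.
  es: recall = 892/1265 = 0.7051
  de: recall = 566/1557 = 0.3635
  fr: recall = 492/726 = 0.6777
  it: recall = 426/696 = 0.6121
  en: recall = 484/1104 = 0.4384
Mean = (0.7051 + 0.3635 + 0.6777 + 0.6121 + 0.4384) / 5 = 0.559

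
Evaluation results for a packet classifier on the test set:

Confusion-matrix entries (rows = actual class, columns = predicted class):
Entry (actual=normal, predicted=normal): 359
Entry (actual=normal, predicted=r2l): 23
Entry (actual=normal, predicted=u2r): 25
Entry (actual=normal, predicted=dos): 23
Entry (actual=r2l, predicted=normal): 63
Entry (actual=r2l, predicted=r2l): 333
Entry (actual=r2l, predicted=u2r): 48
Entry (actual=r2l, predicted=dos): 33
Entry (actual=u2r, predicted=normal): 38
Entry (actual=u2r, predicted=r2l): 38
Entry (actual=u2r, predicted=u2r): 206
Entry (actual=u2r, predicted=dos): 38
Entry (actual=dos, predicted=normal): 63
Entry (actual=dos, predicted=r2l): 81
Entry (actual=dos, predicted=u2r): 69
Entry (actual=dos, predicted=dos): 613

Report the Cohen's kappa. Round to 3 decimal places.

Observed agreement pₒ = trace/N = 1511/2053 = 0.7360
Expected agreement pₑ = Σ (rowᵢ·colᵢ)/N² = (430·523 + 477·475 + 320·348 + 826·707)/2053² = 0.2721
κ = (pₒ − pₑ)/(1 − pₑ) = (0.7360 − 0.2721)/(1 − 0.2721) = 0.637

0.637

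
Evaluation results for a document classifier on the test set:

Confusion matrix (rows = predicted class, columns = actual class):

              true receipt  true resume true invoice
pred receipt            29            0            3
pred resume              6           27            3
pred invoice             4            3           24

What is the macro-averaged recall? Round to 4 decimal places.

0.8145

Per-class recall (TP/(TP+FN)):
  receipt: TP=29, FN=6+4=10 → 29/39 = 0.74359
  resume: TP=27, FN=0+3=3 → 27/30 = 0.90000
  invoice: TP=24, FN=3+3=6 → 24/30 = 0.80000
Macro-recall = mean = (0.74359 + 0.90000 + 0.80000) / 3 = 0.8145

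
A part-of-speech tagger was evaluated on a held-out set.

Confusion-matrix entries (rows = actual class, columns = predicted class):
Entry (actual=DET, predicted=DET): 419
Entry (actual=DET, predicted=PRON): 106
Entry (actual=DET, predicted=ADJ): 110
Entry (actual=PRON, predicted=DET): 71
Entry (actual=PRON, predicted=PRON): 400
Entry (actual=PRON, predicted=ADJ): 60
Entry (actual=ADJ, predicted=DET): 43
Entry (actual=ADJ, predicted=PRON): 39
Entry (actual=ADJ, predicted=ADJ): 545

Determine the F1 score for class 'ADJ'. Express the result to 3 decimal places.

0.812

One-vs-rest for 'ADJ': TP = diagonal; FP = other classes predicted 'ADJ'; FN = 'ADJ' predicted as other.
F1 score = 2·TP/(2·TP+FP+FN).
ADJ: TP=545, FP=110+60=170, FN=43+39=82 → 1090/1342 = 0.8122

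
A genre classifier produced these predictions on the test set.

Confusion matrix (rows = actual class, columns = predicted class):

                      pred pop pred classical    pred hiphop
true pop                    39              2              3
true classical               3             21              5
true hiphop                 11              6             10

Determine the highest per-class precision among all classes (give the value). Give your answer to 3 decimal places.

Per-class precision (TP/(TP+FP)):
  pop: TP=39, FP=3+11=14 → 39/53 = 0.7358
  classical: TP=21, FP=2+6=8 → 21/29 = 0.7241
  hiphop: TP=10, FP=3+5=8 → 10/18 = 0.5556
Highest is class 'pop' with precision = 0.736.

0.736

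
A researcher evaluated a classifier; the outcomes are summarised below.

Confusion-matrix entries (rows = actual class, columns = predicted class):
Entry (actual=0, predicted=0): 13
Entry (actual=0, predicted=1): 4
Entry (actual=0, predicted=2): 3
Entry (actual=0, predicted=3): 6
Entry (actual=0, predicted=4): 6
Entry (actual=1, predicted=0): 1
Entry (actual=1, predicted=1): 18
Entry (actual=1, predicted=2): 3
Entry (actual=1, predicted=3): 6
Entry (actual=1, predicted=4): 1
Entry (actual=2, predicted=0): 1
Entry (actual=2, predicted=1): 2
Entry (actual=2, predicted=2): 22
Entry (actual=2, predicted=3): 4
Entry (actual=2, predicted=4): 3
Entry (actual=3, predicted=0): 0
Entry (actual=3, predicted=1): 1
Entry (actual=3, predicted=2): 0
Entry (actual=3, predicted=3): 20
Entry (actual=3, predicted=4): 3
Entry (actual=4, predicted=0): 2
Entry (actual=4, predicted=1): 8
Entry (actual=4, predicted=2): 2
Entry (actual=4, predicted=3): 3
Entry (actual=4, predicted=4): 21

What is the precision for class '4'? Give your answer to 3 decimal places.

0.618

precision = TP/(TP+FP).
4: TP=21, FP=6+1+3+3=13 → 21/34 = 0.6176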